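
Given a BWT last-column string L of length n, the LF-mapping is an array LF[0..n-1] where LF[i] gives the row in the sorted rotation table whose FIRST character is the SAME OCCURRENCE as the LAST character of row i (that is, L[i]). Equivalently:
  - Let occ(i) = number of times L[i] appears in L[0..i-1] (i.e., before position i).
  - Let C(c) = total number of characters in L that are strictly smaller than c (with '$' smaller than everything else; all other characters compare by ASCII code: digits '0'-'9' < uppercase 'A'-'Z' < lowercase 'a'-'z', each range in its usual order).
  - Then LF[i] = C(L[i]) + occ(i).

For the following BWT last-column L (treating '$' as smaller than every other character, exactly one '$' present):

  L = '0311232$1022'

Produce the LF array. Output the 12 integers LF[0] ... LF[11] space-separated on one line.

Char counts: '$':1, '0':2, '1':3, '2':4, '3':2
C (first-col start): C('$')=0, C('0')=1, C('1')=3, C('2')=6, C('3')=10
L[0]='0': occ=0, LF[0]=C('0')+0=1+0=1
L[1]='3': occ=0, LF[1]=C('3')+0=10+0=10
L[2]='1': occ=0, LF[2]=C('1')+0=3+0=3
L[3]='1': occ=1, LF[3]=C('1')+1=3+1=4
L[4]='2': occ=0, LF[4]=C('2')+0=6+0=6
L[5]='3': occ=1, LF[5]=C('3')+1=10+1=11
L[6]='2': occ=1, LF[6]=C('2')+1=6+1=7
L[7]='$': occ=0, LF[7]=C('$')+0=0+0=0
L[8]='1': occ=2, LF[8]=C('1')+2=3+2=5
L[9]='0': occ=1, LF[9]=C('0')+1=1+1=2
L[10]='2': occ=2, LF[10]=C('2')+2=6+2=8
L[11]='2': occ=3, LF[11]=C('2')+3=6+3=9

Answer: 1 10 3 4 6 11 7 0 5 2 8 9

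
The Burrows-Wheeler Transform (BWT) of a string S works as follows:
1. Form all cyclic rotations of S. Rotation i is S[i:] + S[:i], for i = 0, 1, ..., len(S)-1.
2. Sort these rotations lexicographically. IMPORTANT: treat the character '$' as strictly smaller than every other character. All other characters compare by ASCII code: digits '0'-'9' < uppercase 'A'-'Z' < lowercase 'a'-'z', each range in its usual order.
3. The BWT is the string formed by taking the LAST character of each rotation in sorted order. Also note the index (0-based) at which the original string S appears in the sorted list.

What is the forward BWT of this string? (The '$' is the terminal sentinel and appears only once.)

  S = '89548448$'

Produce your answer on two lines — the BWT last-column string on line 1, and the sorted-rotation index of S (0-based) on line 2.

Answer: 8845944$8
7

Derivation:
All 9 rotations (rotation i = S[i:]+S[:i]):
  rot[0] = 89548448$
  rot[1] = 9548448$8
  rot[2] = 548448$89
  rot[3] = 48448$895
  rot[4] = 8448$8954
  rot[5] = 448$89548
  rot[6] = 48$895484
  rot[7] = 8$8954844
  rot[8] = $89548448
Sorted (with $ < everything):
  sorted[0] = $89548448  (last char: '8')
  sorted[1] = 448$89548  (last char: '8')
  sorted[2] = 48$895484  (last char: '4')
  sorted[3] = 48448$895  (last char: '5')
  sorted[4] = 548448$89  (last char: '9')
  sorted[5] = 8$8954844  (last char: '4')
  sorted[6] = 8448$8954  (last char: '4')
  sorted[7] = 89548448$  (last char: '$')
  sorted[8] = 9548448$8  (last char: '8')
Last column: 8845944$8
Original string S is at sorted index 7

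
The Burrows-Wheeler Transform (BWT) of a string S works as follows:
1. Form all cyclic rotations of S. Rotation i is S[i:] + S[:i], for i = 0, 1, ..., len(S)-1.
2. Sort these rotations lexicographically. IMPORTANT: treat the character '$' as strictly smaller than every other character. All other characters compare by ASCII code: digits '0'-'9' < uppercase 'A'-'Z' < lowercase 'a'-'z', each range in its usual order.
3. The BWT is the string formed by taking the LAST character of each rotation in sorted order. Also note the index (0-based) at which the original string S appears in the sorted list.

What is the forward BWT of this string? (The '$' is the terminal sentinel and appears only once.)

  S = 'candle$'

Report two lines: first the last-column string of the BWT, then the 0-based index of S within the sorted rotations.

All 7 rotations (rotation i = S[i:]+S[:i]):
  rot[0] = candle$
  rot[1] = andle$c
  rot[2] = ndle$ca
  rot[3] = dle$can
  rot[4] = le$cand
  rot[5] = e$candl
  rot[6] = $candle
Sorted (with $ < everything):
  sorted[0] = $candle  (last char: 'e')
  sorted[1] = andle$c  (last char: 'c')
  sorted[2] = candle$  (last char: '$')
  sorted[3] = dle$can  (last char: 'n')
  sorted[4] = e$candl  (last char: 'l')
  sorted[5] = le$cand  (last char: 'd')
  sorted[6] = ndle$ca  (last char: 'a')
Last column: ec$nlda
Original string S is at sorted index 2

Answer: ec$nlda
2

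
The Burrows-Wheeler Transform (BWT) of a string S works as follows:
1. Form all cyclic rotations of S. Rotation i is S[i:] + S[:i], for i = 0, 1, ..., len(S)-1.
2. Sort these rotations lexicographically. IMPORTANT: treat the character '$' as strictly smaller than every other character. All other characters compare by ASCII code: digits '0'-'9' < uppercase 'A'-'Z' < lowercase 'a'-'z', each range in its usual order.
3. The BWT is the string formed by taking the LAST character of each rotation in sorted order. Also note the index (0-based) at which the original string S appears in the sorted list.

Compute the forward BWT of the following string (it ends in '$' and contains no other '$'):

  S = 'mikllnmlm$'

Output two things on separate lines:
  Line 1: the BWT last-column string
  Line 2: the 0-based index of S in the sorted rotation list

All 10 rotations (rotation i = S[i:]+S[:i]):
  rot[0] = mikllnmlm$
  rot[1] = ikllnmlm$m
  rot[2] = kllnmlm$mi
  rot[3] = llnmlm$mik
  rot[4] = lnmlm$mikl
  rot[5] = nmlm$mikll
  rot[6] = mlm$miklln
  rot[7] = lm$mikllnm
  rot[8] = m$mikllnml
  rot[9] = $mikllnmlm
Sorted (with $ < everything):
  sorted[0] = $mikllnmlm  (last char: 'm')
  sorted[1] = ikllnmlm$m  (last char: 'm')
  sorted[2] = kllnmlm$mi  (last char: 'i')
  sorted[3] = llnmlm$mik  (last char: 'k')
  sorted[4] = lm$mikllnm  (last char: 'm')
  sorted[5] = lnmlm$mikl  (last char: 'l')
  sorted[6] = m$mikllnml  (last char: 'l')
  sorted[7] = mikllnmlm$  (last char: '$')
  sorted[8] = mlm$miklln  (last char: 'n')
  sorted[9] = nmlm$mikll  (last char: 'l')
Last column: mmikmll$nl
Original string S is at sorted index 7

Answer: mmikmll$nl
7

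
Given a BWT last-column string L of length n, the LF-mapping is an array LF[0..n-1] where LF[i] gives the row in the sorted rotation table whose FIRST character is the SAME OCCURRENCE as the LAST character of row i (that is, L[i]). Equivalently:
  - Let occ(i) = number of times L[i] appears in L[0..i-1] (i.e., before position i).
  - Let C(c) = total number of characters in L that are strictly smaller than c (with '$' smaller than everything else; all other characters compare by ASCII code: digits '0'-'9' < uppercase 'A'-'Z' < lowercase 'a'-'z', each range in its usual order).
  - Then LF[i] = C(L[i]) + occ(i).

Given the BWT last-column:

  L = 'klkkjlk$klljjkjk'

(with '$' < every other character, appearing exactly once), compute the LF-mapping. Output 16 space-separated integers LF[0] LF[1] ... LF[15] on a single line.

Answer: 5 12 6 7 1 13 8 0 9 14 15 2 3 10 4 11

Derivation:
Char counts: '$':1, 'j':4, 'k':7, 'l':4
C (first-col start): C('$')=0, C('j')=1, C('k')=5, C('l')=12
L[0]='k': occ=0, LF[0]=C('k')+0=5+0=5
L[1]='l': occ=0, LF[1]=C('l')+0=12+0=12
L[2]='k': occ=1, LF[2]=C('k')+1=5+1=6
L[3]='k': occ=2, LF[3]=C('k')+2=5+2=7
L[4]='j': occ=0, LF[4]=C('j')+0=1+0=1
L[5]='l': occ=1, LF[5]=C('l')+1=12+1=13
L[6]='k': occ=3, LF[6]=C('k')+3=5+3=8
L[7]='$': occ=0, LF[7]=C('$')+0=0+0=0
L[8]='k': occ=4, LF[8]=C('k')+4=5+4=9
L[9]='l': occ=2, LF[9]=C('l')+2=12+2=14
L[10]='l': occ=3, LF[10]=C('l')+3=12+3=15
L[11]='j': occ=1, LF[11]=C('j')+1=1+1=2
L[12]='j': occ=2, LF[12]=C('j')+2=1+2=3
L[13]='k': occ=5, LF[13]=C('k')+5=5+5=10
L[14]='j': occ=3, LF[14]=C('j')+3=1+3=4
L[15]='k': occ=6, LF[15]=C('k')+6=5+6=11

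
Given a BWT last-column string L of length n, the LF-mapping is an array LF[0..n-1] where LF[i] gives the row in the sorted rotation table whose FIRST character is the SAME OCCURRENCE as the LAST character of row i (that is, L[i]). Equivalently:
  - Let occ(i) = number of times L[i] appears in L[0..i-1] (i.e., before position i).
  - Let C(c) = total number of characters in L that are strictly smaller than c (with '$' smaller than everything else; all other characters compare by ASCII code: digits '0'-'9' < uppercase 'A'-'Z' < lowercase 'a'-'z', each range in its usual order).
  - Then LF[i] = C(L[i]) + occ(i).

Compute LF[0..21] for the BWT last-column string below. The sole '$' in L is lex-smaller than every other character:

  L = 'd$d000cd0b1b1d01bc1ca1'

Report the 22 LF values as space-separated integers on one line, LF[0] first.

Answer: 18 0 19 1 2 3 15 20 4 12 6 13 7 21 5 8 14 16 9 17 11 10

Derivation:
Char counts: '$':1, '0':5, '1':5, 'a':1, 'b':3, 'c':3, 'd':4
C (first-col start): C('$')=0, C('0')=1, C('1')=6, C('a')=11, C('b')=12, C('c')=15, C('d')=18
L[0]='d': occ=0, LF[0]=C('d')+0=18+0=18
L[1]='$': occ=0, LF[1]=C('$')+0=0+0=0
L[2]='d': occ=1, LF[2]=C('d')+1=18+1=19
L[3]='0': occ=0, LF[3]=C('0')+0=1+0=1
L[4]='0': occ=1, LF[4]=C('0')+1=1+1=2
L[5]='0': occ=2, LF[5]=C('0')+2=1+2=3
L[6]='c': occ=0, LF[6]=C('c')+0=15+0=15
L[7]='d': occ=2, LF[7]=C('d')+2=18+2=20
L[8]='0': occ=3, LF[8]=C('0')+3=1+3=4
L[9]='b': occ=0, LF[9]=C('b')+0=12+0=12
L[10]='1': occ=0, LF[10]=C('1')+0=6+0=6
L[11]='b': occ=1, LF[11]=C('b')+1=12+1=13
L[12]='1': occ=1, LF[12]=C('1')+1=6+1=7
L[13]='d': occ=3, LF[13]=C('d')+3=18+3=21
L[14]='0': occ=4, LF[14]=C('0')+4=1+4=5
L[15]='1': occ=2, LF[15]=C('1')+2=6+2=8
L[16]='b': occ=2, LF[16]=C('b')+2=12+2=14
L[17]='c': occ=1, LF[17]=C('c')+1=15+1=16
L[18]='1': occ=3, LF[18]=C('1')+3=6+3=9
L[19]='c': occ=2, LF[19]=C('c')+2=15+2=17
L[20]='a': occ=0, LF[20]=C('a')+0=11+0=11
L[21]='1': occ=4, LF[21]=C('1')+4=6+4=10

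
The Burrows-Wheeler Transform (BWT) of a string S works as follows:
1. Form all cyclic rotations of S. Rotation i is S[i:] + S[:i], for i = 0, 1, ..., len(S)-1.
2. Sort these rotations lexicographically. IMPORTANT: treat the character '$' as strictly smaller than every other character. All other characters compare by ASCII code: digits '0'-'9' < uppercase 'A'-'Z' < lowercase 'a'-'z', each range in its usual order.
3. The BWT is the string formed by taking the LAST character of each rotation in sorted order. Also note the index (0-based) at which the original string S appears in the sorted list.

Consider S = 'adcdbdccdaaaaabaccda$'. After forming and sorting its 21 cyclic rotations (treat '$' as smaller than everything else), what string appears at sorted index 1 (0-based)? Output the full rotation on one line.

Answer: a$adcdbdccdaaaaabaccd

Derivation:
All 21 rotations (rotation i = S[i:]+S[:i]):
  rot[0] = adcdbdccdaaaaabaccda$
  rot[1] = dcdbdccdaaaaabaccda$a
  rot[2] = cdbdccdaaaaabaccda$ad
  rot[3] = dbdccdaaaaabaccda$adc
  rot[4] = bdccdaaaaabaccda$adcd
  rot[5] = dccdaaaaabaccda$adcdb
  rot[6] = ccdaaaaabaccda$adcdbd
  rot[7] = cdaaaaabaccda$adcdbdc
  rot[8] = daaaaabaccda$adcdbdcc
  rot[9] = aaaaabaccda$adcdbdccd
  rot[10] = aaaabaccda$adcdbdccda
  rot[11] = aaabaccda$adcdbdccdaa
  rot[12] = aabaccda$adcdbdccdaaa
  rot[13] = abaccda$adcdbdccdaaaa
  rot[14] = baccda$adcdbdccdaaaaa
  rot[15] = accda$adcdbdccdaaaaab
  rot[16] = ccda$adcdbdccdaaaaaba
  rot[17] = cda$adcdbdccdaaaaabac
  rot[18] = da$adcdbdccdaaaaabacc
  rot[19] = a$adcdbdccdaaaaabaccd
  rot[20] = $adcdbdccdaaaaabaccda
Sorted (with $ < everything):
  sorted[0] = $adcdbdccdaaaaabaccda
  sorted[1] = a$adcdbdccdaaaaabaccd
  sorted[2] = aaaaabaccda$adcdbdccd
  sorted[3] = aaaabaccda$adcdbdccda
  sorted[4] = aaabaccda$adcdbdccdaa
  sorted[5] = aabaccda$adcdbdccdaaa
  sorted[6] = abaccda$adcdbdccdaaaa
  sorted[7] = accda$adcdbdccdaaaaab
  sorted[8] = adcdbdccdaaaaabaccda$
  sorted[9] = baccda$adcdbdccdaaaaa
  sorted[10] = bdccdaaaaabaccda$adcd
  sorted[11] = ccda$adcdbdccdaaaaaba
  sorted[12] = ccdaaaaabaccda$adcdbd
  sorted[13] = cda$adcdbdccdaaaaabac
  sorted[14] = cdaaaaabaccda$adcdbdc
  sorted[15] = cdbdccdaaaaabaccda$ad
  sorted[16] = da$adcdbdccdaaaaabacc
  sorted[17] = daaaaabaccda$adcdbdcc
  sorted[18] = dbdccdaaaaabaccda$adc
  sorted[19] = dccdaaaaabaccda$adcdb
  sorted[20] = dcdbdccdaaaaabaccda$a
sorted[1] = a$adcdbdccdaaaaabaccd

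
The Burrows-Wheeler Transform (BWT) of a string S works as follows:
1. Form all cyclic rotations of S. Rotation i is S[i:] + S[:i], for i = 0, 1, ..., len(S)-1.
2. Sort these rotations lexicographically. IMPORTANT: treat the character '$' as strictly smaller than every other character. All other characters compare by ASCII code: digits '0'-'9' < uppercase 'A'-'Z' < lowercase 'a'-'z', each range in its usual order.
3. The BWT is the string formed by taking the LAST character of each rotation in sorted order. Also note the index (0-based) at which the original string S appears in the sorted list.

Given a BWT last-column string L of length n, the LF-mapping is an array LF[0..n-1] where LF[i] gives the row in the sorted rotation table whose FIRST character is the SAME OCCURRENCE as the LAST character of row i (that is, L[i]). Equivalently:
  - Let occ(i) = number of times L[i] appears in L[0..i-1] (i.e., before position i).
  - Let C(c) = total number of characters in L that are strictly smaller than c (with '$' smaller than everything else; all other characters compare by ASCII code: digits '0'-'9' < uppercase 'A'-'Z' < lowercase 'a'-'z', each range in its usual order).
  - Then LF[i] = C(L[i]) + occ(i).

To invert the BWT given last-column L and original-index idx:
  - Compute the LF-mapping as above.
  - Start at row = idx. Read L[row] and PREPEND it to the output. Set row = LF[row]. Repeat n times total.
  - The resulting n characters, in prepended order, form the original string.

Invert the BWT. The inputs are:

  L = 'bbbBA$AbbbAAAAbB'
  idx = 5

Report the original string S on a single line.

Answer: AbBAbAAbAAbBbbb$

Derivation:
LF mapping: 9 10 11 7 1 0 2 12 13 14 3 4 5 6 15 8
Walk LF starting at row 5, prepending L[row]:
  step 1: row=5, L[5]='$', prepend. Next row=LF[5]=0
  step 2: row=0, L[0]='b', prepend. Next row=LF[0]=9
  step 3: row=9, L[9]='b', prepend. Next row=LF[9]=14
  step 4: row=14, L[14]='b', prepend. Next row=LF[14]=15
  step 5: row=15, L[15]='B', prepend. Next row=LF[15]=8
  step 6: row=8, L[8]='b', prepend. Next row=LF[8]=13
  step 7: row=13, L[13]='A', prepend. Next row=LF[13]=6
  step 8: row=6, L[6]='A', prepend. Next row=LF[6]=2
  step 9: row=2, L[2]='b', prepend. Next row=LF[2]=11
  step 10: row=11, L[11]='A', prepend. Next row=LF[11]=4
  step 11: row=4, L[4]='A', prepend. Next row=LF[4]=1
  step 12: row=1, L[1]='b', prepend. Next row=LF[1]=10
  step 13: row=10, L[10]='A', prepend. Next row=LF[10]=3
  step 14: row=3, L[3]='B', prepend. Next row=LF[3]=7
  step 15: row=7, L[7]='b', prepend. Next row=LF[7]=12
  step 16: row=12, L[12]='A', prepend. Next row=LF[12]=5
Reversed output: AbBAbAAbAAbBbbb$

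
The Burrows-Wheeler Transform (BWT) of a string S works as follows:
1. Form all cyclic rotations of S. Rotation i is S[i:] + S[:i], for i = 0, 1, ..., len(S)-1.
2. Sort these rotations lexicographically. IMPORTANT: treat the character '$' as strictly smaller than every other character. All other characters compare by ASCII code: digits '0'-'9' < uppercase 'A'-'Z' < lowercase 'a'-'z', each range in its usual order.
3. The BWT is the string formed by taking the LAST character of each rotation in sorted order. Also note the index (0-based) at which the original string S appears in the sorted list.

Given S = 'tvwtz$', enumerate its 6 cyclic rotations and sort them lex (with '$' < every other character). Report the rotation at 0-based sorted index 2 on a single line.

All 6 rotations (rotation i = S[i:]+S[:i]):
  rot[0] = tvwtz$
  rot[1] = vwtz$t
  rot[2] = wtz$tv
  rot[3] = tz$tvw
  rot[4] = z$tvwt
  rot[5] = $tvwtz
Sorted (with $ < everything):
  sorted[0] = $tvwtz
  sorted[1] = tvwtz$
  sorted[2] = tz$tvw
  sorted[3] = vwtz$t
  sorted[4] = wtz$tv
  sorted[5] = z$tvwt
sorted[2] = tz$tvw

Answer: tz$tvw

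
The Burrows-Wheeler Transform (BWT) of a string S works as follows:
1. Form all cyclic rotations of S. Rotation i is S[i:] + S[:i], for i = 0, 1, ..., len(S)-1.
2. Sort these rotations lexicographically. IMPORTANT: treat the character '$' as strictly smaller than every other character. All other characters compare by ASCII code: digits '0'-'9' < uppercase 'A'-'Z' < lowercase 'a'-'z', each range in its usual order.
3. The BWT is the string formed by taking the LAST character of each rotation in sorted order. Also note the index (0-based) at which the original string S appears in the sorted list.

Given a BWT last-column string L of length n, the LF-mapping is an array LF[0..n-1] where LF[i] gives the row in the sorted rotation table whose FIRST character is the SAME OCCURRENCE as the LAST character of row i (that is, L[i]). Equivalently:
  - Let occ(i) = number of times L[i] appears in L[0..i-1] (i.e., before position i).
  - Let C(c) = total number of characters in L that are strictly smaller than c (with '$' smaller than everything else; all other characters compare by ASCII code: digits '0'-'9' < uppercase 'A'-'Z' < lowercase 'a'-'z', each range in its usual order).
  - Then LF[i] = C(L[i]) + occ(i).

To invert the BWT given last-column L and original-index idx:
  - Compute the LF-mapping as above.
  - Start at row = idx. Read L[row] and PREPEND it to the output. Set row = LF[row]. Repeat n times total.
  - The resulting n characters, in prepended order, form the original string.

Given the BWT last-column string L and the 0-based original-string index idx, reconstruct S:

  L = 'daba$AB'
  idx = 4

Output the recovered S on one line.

Answer: aaAbBd$

Derivation:
LF mapping: 6 3 5 4 0 1 2
Walk LF starting at row 4, prepending L[row]:
  step 1: row=4, L[4]='$', prepend. Next row=LF[4]=0
  step 2: row=0, L[0]='d', prepend. Next row=LF[0]=6
  step 3: row=6, L[6]='B', prepend. Next row=LF[6]=2
  step 4: row=2, L[2]='b', prepend. Next row=LF[2]=5
  step 5: row=5, L[5]='A', prepend. Next row=LF[5]=1
  step 6: row=1, L[1]='a', prepend. Next row=LF[1]=3
  step 7: row=3, L[3]='a', prepend. Next row=LF[3]=4
Reversed output: aaAbBd$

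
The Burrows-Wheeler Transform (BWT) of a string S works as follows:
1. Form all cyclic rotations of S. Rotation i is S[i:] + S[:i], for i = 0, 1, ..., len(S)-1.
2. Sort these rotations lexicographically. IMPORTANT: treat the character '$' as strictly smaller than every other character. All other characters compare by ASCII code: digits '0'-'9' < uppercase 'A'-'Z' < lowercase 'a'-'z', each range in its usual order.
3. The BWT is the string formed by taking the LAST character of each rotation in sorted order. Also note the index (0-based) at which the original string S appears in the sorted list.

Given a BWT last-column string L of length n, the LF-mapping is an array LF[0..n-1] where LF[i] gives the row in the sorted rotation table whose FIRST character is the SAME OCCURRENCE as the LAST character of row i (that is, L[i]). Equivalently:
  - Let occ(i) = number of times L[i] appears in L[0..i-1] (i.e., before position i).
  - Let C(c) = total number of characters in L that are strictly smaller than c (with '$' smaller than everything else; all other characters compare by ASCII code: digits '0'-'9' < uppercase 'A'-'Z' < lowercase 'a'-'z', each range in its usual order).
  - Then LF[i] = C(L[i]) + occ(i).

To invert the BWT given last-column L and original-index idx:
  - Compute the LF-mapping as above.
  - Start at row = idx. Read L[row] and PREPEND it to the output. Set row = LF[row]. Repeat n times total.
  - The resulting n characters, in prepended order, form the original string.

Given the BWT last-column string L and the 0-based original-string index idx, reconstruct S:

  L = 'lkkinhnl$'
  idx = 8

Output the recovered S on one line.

Answer: nlnkikhl$

Derivation:
LF mapping: 5 3 4 2 7 1 8 6 0
Walk LF starting at row 8, prepending L[row]:
  step 1: row=8, L[8]='$', prepend. Next row=LF[8]=0
  step 2: row=0, L[0]='l', prepend. Next row=LF[0]=5
  step 3: row=5, L[5]='h', prepend. Next row=LF[5]=1
  step 4: row=1, L[1]='k', prepend. Next row=LF[1]=3
  step 5: row=3, L[3]='i', prepend. Next row=LF[3]=2
  step 6: row=2, L[2]='k', prepend. Next row=LF[2]=4
  step 7: row=4, L[4]='n', prepend. Next row=LF[4]=7
  step 8: row=7, L[7]='l', prepend. Next row=LF[7]=6
  step 9: row=6, L[6]='n', prepend. Next row=LF[6]=8
Reversed output: nlnkikhl$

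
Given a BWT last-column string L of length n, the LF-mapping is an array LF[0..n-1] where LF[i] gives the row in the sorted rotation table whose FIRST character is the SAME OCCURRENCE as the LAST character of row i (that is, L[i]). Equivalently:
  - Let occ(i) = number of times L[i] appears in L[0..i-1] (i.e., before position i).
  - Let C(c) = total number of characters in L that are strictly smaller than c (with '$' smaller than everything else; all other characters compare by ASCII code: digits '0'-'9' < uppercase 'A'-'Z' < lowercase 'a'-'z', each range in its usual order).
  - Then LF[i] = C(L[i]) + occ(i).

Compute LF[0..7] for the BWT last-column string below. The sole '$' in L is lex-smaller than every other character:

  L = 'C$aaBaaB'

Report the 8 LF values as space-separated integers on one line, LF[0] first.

Char counts: '$':1, 'B':2, 'C':1, 'a':4
C (first-col start): C('$')=0, C('B')=1, C('C')=3, C('a')=4
L[0]='C': occ=0, LF[0]=C('C')+0=3+0=3
L[1]='$': occ=0, LF[1]=C('$')+0=0+0=0
L[2]='a': occ=0, LF[2]=C('a')+0=4+0=4
L[3]='a': occ=1, LF[3]=C('a')+1=4+1=5
L[4]='B': occ=0, LF[4]=C('B')+0=1+0=1
L[5]='a': occ=2, LF[5]=C('a')+2=4+2=6
L[6]='a': occ=3, LF[6]=C('a')+3=4+3=7
L[7]='B': occ=1, LF[7]=C('B')+1=1+1=2

Answer: 3 0 4 5 1 6 7 2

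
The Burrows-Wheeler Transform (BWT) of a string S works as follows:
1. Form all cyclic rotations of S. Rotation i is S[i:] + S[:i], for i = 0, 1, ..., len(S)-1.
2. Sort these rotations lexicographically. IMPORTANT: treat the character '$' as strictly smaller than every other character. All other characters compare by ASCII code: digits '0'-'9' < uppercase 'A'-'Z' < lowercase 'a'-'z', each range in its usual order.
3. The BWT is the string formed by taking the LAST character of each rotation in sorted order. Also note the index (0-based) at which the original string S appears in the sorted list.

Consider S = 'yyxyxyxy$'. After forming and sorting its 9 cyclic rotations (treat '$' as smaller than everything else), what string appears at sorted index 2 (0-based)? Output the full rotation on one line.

Answer: xyxy$yyxy

Derivation:
All 9 rotations (rotation i = S[i:]+S[:i]):
  rot[0] = yyxyxyxy$
  rot[1] = yxyxyxy$y
  rot[2] = xyxyxy$yy
  rot[3] = yxyxy$yyx
  rot[4] = xyxy$yyxy
  rot[5] = yxy$yyxyx
  rot[6] = xy$yyxyxy
  rot[7] = y$yyxyxyx
  rot[8] = $yyxyxyxy
Sorted (with $ < everything):
  sorted[0] = $yyxyxyxy
  sorted[1] = xy$yyxyxy
  sorted[2] = xyxy$yyxy
  sorted[3] = xyxyxy$yy
  sorted[4] = y$yyxyxyx
  sorted[5] = yxy$yyxyx
  sorted[6] = yxyxy$yyx
  sorted[7] = yxyxyxy$y
  sorted[8] = yyxyxyxy$
sorted[2] = xyxy$yyxy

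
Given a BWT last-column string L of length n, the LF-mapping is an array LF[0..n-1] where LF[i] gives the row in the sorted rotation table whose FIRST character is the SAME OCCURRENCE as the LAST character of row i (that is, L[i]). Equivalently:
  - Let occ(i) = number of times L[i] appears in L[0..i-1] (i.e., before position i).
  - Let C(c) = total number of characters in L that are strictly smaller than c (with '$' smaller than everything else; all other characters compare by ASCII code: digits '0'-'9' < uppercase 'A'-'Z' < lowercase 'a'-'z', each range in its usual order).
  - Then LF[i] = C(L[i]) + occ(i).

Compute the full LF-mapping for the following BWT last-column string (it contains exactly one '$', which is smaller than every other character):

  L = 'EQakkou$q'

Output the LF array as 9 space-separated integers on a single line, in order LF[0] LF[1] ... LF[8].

Char counts: '$':1, 'E':1, 'Q':1, 'a':1, 'k':2, 'o':1, 'q':1, 'u':1
C (first-col start): C('$')=0, C('E')=1, C('Q')=2, C('a')=3, C('k')=4, C('o')=6, C('q')=7, C('u')=8
L[0]='E': occ=0, LF[0]=C('E')+0=1+0=1
L[1]='Q': occ=0, LF[1]=C('Q')+0=2+0=2
L[2]='a': occ=0, LF[2]=C('a')+0=3+0=3
L[3]='k': occ=0, LF[3]=C('k')+0=4+0=4
L[4]='k': occ=1, LF[4]=C('k')+1=4+1=5
L[5]='o': occ=0, LF[5]=C('o')+0=6+0=6
L[6]='u': occ=0, LF[6]=C('u')+0=8+0=8
L[7]='$': occ=0, LF[7]=C('$')+0=0+0=0
L[8]='q': occ=0, LF[8]=C('q')+0=7+0=7

Answer: 1 2 3 4 5 6 8 0 7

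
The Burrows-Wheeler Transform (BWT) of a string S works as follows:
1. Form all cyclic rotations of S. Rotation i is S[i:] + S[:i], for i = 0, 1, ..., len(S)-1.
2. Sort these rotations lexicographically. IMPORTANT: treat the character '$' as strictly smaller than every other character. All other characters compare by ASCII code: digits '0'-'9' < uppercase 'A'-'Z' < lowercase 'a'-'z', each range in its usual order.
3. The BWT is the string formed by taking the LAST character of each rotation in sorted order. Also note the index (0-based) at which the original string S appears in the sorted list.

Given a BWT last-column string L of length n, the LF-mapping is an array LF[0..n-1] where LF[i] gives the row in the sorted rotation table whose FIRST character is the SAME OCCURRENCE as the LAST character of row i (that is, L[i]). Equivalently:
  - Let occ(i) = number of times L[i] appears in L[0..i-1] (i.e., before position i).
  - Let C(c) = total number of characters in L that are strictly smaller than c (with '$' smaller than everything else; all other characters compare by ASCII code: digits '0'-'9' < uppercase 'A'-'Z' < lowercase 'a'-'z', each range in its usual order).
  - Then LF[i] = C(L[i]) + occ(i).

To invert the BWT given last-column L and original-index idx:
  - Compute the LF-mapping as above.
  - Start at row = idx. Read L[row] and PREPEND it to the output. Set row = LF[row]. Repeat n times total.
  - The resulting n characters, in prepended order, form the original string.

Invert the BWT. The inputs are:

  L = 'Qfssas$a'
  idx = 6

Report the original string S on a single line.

Answer: sassafQ$

Derivation:
LF mapping: 1 4 5 6 2 7 0 3
Walk LF starting at row 6, prepending L[row]:
  step 1: row=6, L[6]='$', prepend. Next row=LF[6]=0
  step 2: row=0, L[0]='Q', prepend. Next row=LF[0]=1
  step 3: row=1, L[1]='f', prepend. Next row=LF[1]=4
  step 4: row=4, L[4]='a', prepend. Next row=LF[4]=2
  step 5: row=2, L[2]='s', prepend. Next row=LF[2]=5
  step 6: row=5, L[5]='s', prepend. Next row=LF[5]=7
  step 7: row=7, L[7]='a', prepend. Next row=LF[7]=3
  step 8: row=3, L[3]='s', prepend. Next row=LF[3]=6
Reversed output: sassafQ$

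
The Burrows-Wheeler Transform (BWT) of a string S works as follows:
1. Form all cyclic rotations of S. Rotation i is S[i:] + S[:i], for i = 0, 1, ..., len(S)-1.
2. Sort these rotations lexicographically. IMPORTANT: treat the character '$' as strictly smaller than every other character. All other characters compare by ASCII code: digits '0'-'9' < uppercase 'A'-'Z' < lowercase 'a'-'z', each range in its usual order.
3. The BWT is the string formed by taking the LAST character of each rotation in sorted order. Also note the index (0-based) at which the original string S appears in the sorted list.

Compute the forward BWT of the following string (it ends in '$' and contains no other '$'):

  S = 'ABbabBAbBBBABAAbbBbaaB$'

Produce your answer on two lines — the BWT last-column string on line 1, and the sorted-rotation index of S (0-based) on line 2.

Answer: BBB$BAaABbBbbAabbaAbBBA
3

Derivation:
All 23 rotations (rotation i = S[i:]+S[:i]):
  rot[0] = ABbabBAbBBBABAAbbBbaaB$
  rot[1] = BbabBAbBBBABAAbbBbaaB$A
  rot[2] = babBAbBBBABAAbbBbaaB$AB
  rot[3] = abBAbBBBABAAbbBbaaB$ABb
  rot[4] = bBAbBBBABAAbbBbaaB$ABba
  rot[5] = BAbBBBABAAbbBbaaB$ABbab
  rot[6] = AbBBBABAAbbBbaaB$ABbabB
  rot[7] = bBBBABAAbbBbaaB$ABbabBA
  rot[8] = BBBABAAbbBbaaB$ABbabBAb
  rot[9] = BBABAAbbBbaaB$ABbabBAbB
  rot[10] = BABAAbbBbaaB$ABbabBAbBB
  rot[11] = ABAAbbBbaaB$ABbabBAbBBB
  rot[12] = BAAbbBbaaB$ABbabBAbBBBA
  rot[13] = AAbbBbaaB$ABbabBAbBBBAB
  rot[14] = AbbBbaaB$ABbabBAbBBBABA
  rot[15] = bbBbaaB$ABbabBAbBBBABAA
  rot[16] = bBbaaB$ABbabBAbBBBABAAb
  rot[17] = BbaaB$ABbabBAbBBBABAAbb
  rot[18] = baaB$ABbabBAbBBBABAAbbB
  rot[19] = aaB$ABbabBAbBBBABAAbbBb
  rot[20] = aB$ABbabBAbBBBABAAbbBba
  rot[21] = B$ABbabBAbBBBABAAbbBbaa
  rot[22] = $ABbabBAbBBBABAAbbBbaaB
Sorted (with $ < everything):
  sorted[0] = $ABbabBAbBBBABAAbbBbaaB  (last char: 'B')
  sorted[1] = AAbbBbaaB$ABbabBAbBBBAB  (last char: 'B')
  sorted[2] = ABAAbbBbaaB$ABbabBAbBBB  (last char: 'B')
  sorted[3] = ABbabBAbBBBABAAbbBbaaB$  (last char: '$')
  sorted[4] = AbBBBABAAbbBbaaB$ABbabB  (last char: 'B')
  sorted[5] = AbbBbaaB$ABbabBAbBBBABA  (last char: 'A')
  sorted[6] = B$ABbabBAbBBBABAAbbBbaa  (last char: 'a')
  sorted[7] = BAAbbBbaaB$ABbabBAbBBBA  (last char: 'A')
  sorted[8] = BABAAbbBbaaB$ABbabBAbBB  (last char: 'B')
  sorted[9] = BAbBBBABAAbbBbaaB$ABbab  (last char: 'b')
  sorted[10] = BBABAAbbBbaaB$ABbabBAbB  (last char: 'B')
  sorted[11] = BBBABAAbbBbaaB$ABbabBAb  (last char: 'b')
  sorted[12] = BbaaB$ABbabBAbBBBABAAbb  (last char: 'b')
  sorted[13] = BbabBAbBBBABAAbbBbaaB$A  (last char: 'A')
  sorted[14] = aB$ABbabBAbBBBABAAbbBba  (last char: 'a')
  sorted[15] = aaB$ABbabBAbBBBABAAbbBb  (last char: 'b')
  sorted[16] = abBAbBBBABAAbbBbaaB$ABb  (last char: 'b')
  sorted[17] = bBAbBBBABAAbbBbaaB$ABba  (last char: 'a')
  sorted[18] = bBBBABAAbbBbaaB$ABbabBA  (last char: 'A')
  sorted[19] = bBbaaB$ABbabBAbBBBABAAb  (last char: 'b')
  sorted[20] = baaB$ABbabBAbBBBABAAbbB  (last char: 'B')
  sorted[21] = babBAbBBBABAAbbBbaaB$AB  (last char: 'B')
  sorted[22] = bbBbaaB$ABbabBAbBBBABAA  (last char: 'A')
Last column: BBB$BAaABbBbbAabbaAbBBA
Original string S is at sorted index 3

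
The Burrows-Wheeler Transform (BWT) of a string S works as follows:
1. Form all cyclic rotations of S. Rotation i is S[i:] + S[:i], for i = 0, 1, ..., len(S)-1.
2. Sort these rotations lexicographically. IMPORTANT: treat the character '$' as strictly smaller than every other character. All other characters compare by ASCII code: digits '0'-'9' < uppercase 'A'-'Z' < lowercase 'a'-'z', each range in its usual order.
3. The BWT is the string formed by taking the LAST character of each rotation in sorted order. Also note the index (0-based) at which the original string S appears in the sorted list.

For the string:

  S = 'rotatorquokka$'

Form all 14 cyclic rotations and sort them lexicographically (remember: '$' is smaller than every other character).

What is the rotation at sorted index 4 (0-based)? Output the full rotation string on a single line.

Answer: kka$rotatorquo

Derivation:
All 14 rotations (rotation i = S[i:]+S[:i]):
  rot[0] = rotatorquokka$
  rot[1] = otatorquokka$r
  rot[2] = tatorquokka$ro
  rot[3] = atorquokka$rot
  rot[4] = torquokka$rota
  rot[5] = orquokka$rotat
  rot[6] = rquokka$rotato
  rot[7] = quokka$rotator
  rot[8] = uokka$rotatorq
  rot[9] = okka$rotatorqu
  rot[10] = kka$rotatorquo
  rot[11] = ka$rotatorquok
  rot[12] = a$rotatorquokk
  rot[13] = $rotatorquokka
Sorted (with $ < everything):
  sorted[0] = $rotatorquokka
  sorted[1] = a$rotatorquokk
  sorted[2] = atorquokka$rot
  sorted[3] = ka$rotatorquok
  sorted[4] = kka$rotatorquo
  sorted[5] = okka$rotatorqu
  sorted[6] = orquokka$rotat
  sorted[7] = otatorquokka$r
  sorted[8] = quokka$rotator
  sorted[9] = rotatorquokka$
  sorted[10] = rquokka$rotato
  sorted[11] = tatorquokka$ro
  sorted[12] = torquokka$rota
  sorted[13] = uokka$rotatorq
sorted[4] = kka$rotatorquo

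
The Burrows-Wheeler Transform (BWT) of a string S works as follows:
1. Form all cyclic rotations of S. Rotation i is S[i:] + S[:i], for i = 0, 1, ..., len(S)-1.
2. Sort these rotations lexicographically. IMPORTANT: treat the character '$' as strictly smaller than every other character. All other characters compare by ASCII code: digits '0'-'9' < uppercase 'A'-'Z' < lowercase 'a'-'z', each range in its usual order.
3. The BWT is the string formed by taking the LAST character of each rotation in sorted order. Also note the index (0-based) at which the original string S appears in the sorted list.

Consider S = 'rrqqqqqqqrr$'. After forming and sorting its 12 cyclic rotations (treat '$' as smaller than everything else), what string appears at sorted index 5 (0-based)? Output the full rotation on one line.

All 12 rotations (rotation i = S[i:]+S[:i]):
  rot[0] = rrqqqqqqqrr$
  rot[1] = rqqqqqqqrr$r
  rot[2] = qqqqqqqrr$rr
  rot[3] = qqqqqqrr$rrq
  rot[4] = qqqqqrr$rrqq
  rot[5] = qqqqrr$rrqqq
  rot[6] = qqqrr$rrqqqq
  rot[7] = qqrr$rrqqqqq
  rot[8] = qrr$rrqqqqqq
  rot[9] = rr$rrqqqqqqq
  rot[10] = r$rrqqqqqqqr
  rot[11] = $rrqqqqqqqrr
Sorted (with $ < everything):
  sorted[0] = $rrqqqqqqqrr
  sorted[1] = qqqqqqqrr$rr
  sorted[2] = qqqqqqrr$rrq
  sorted[3] = qqqqqrr$rrqq
  sorted[4] = qqqqrr$rrqqq
  sorted[5] = qqqrr$rrqqqq
  sorted[6] = qqrr$rrqqqqq
  sorted[7] = qrr$rrqqqqqq
  sorted[8] = r$rrqqqqqqqr
  sorted[9] = rqqqqqqqrr$r
  sorted[10] = rr$rrqqqqqqq
  sorted[11] = rrqqqqqqqrr$
sorted[5] = qqqrr$rrqqqq

Answer: qqqrr$rrqqqq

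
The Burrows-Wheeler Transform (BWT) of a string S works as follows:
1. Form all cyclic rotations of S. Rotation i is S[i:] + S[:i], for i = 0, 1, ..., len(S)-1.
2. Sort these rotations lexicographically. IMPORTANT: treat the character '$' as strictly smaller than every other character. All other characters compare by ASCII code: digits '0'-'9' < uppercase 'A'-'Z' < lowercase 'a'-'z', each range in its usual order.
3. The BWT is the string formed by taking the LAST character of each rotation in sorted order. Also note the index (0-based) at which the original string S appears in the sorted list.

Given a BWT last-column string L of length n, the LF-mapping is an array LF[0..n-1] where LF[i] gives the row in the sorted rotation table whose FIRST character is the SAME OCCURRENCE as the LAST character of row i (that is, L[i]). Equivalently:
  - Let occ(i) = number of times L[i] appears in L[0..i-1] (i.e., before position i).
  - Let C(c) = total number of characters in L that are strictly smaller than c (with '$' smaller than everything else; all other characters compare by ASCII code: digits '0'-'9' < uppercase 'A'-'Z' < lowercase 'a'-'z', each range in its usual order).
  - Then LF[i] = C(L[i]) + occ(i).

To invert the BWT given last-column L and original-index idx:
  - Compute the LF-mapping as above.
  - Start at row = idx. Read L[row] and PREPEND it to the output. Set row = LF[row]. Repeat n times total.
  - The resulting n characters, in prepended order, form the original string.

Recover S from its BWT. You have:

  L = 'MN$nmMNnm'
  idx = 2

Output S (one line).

LF mapping: 1 3 0 7 5 2 4 8 6
Walk LF starting at row 2, prepending L[row]:
  step 1: row=2, L[2]='$', prepend. Next row=LF[2]=0
  step 2: row=0, L[0]='M', prepend. Next row=LF[0]=1
  step 3: row=1, L[1]='N', prepend. Next row=LF[1]=3
  step 4: row=3, L[3]='n', prepend. Next row=LF[3]=7
  step 5: row=7, L[7]='n', prepend. Next row=LF[7]=8
  step 6: row=8, L[8]='m', prepend. Next row=LF[8]=6
  step 7: row=6, L[6]='N', prepend. Next row=LF[6]=4
  step 8: row=4, L[4]='m', prepend. Next row=LF[4]=5
  step 9: row=5, L[5]='M', prepend. Next row=LF[5]=2
Reversed output: MmNmnnNM$

Answer: MmNmnnNM$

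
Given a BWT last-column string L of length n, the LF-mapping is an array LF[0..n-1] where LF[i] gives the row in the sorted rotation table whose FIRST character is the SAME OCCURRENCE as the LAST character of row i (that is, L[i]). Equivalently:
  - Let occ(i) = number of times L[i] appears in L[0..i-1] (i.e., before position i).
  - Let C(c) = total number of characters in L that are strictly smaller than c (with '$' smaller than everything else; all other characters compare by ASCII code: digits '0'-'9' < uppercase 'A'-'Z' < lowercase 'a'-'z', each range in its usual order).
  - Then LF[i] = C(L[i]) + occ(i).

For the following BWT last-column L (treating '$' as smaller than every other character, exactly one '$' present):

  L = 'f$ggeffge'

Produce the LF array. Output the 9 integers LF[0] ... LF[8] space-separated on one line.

Char counts: '$':1, 'e':2, 'f':3, 'g':3
C (first-col start): C('$')=0, C('e')=1, C('f')=3, C('g')=6
L[0]='f': occ=0, LF[0]=C('f')+0=3+0=3
L[1]='$': occ=0, LF[1]=C('$')+0=0+0=0
L[2]='g': occ=0, LF[2]=C('g')+0=6+0=6
L[3]='g': occ=1, LF[3]=C('g')+1=6+1=7
L[4]='e': occ=0, LF[4]=C('e')+0=1+0=1
L[5]='f': occ=1, LF[5]=C('f')+1=3+1=4
L[6]='f': occ=2, LF[6]=C('f')+2=3+2=5
L[7]='g': occ=2, LF[7]=C('g')+2=6+2=8
L[8]='e': occ=1, LF[8]=C('e')+1=1+1=2

Answer: 3 0 6 7 1 4 5 8 2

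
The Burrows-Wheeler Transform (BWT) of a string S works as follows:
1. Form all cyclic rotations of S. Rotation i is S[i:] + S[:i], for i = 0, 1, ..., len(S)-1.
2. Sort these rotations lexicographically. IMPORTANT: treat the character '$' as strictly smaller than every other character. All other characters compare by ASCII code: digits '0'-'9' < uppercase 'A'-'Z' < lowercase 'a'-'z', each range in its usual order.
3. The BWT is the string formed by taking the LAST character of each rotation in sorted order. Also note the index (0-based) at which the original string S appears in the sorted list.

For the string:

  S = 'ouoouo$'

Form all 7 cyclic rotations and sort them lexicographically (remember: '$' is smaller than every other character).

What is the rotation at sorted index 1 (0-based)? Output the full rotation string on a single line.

Answer: o$ouoou

Derivation:
All 7 rotations (rotation i = S[i:]+S[:i]):
  rot[0] = ouoouo$
  rot[1] = uoouo$o
  rot[2] = oouo$ou
  rot[3] = ouo$ouo
  rot[4] = uo$ouoo
  rot[5] = o$ouoou
  rot[6] = $ouoouo
Sorted (with $ < everything):
  sorted[0] = $ouoouo
  sorted[1] = o$ouoou
  sorted[2] = oouo$ou
  sorted[3] = ouo$ouo
  sorted[4] = ouoouo$
  sorted[5] = uo$ouoo
  sorted[6] = uoouo$o
sorted[1] = o$ouoou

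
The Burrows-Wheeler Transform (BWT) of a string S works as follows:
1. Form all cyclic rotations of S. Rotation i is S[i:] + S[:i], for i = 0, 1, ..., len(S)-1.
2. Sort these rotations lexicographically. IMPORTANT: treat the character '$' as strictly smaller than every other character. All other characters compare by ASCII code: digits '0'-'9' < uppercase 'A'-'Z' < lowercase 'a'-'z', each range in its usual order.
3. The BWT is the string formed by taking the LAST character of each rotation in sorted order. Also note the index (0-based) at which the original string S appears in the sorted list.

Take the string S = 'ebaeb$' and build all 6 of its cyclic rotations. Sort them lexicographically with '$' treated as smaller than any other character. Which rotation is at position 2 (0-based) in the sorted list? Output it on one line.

All 6 rotations (rotation i = S[i:]+S[:i]):
  rot[0] = ebaeb$
  rot[1] = baeb$e
  rot[2] = aeb$eb
  rot[3] = eb$eba
  rot[4] = b$ebae
  rot[5] = $ebaeb
Sorted (with $ < everything):
  sorted[0] = $ebaeb
  sorted[1] = aeb$eb
  sorted[2] = b$ebae
  sorted[3] = baeb$e
  sorted[4] = eb$eba
  sorted[5] = ebaeb$
sorted[2] = b$ebae

Answer: b$ebae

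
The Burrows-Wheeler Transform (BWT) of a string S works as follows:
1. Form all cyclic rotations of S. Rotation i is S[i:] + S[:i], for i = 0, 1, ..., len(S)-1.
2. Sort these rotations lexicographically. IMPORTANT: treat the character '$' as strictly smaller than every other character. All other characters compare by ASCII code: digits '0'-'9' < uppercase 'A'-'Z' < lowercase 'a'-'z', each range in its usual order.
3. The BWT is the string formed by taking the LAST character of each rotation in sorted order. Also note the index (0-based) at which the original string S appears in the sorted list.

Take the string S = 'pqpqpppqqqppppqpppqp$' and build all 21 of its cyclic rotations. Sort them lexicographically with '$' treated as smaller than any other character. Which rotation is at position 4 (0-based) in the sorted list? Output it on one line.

All 21 rotations (rotation i = S[i:]+S[:i]):
  rot[0] = pqpqpppqqqppppqpppqp$
  rot[1] = qpqpppqqqppppqpppqp$p
  rot[2] = pqpppqqqppppqpppqp$pq
  rot[3] = qpppqqqppppqpppqp$pqp
  rot[4] = pppqqqppppqpppqp$pqpq
  rot[5] = ppqqqppppqpppqp$pqpqp
  rot[6] = pqqqppppqpppqp$pqpqpp
  rot[7] = qqqppppqpppqp$pqpqppp
  rot[8] = qqppppqpppqp$pqpqpppq
  rot[9] = qppppqpppqp$pqpqpppqq
  rot[10] = ppppqpppqp$pqpqpppqqq
  rot[11] = pppqpppqp$pqpqpppqqqp
  rot[12] = ppqpppqp$pqpqpppqqqpp
  rot[13] = pqpppqp$pqpqpppqqqppp
  rot[14] = qpppqp$pqpqpppqqqpppp
  rot[15] = pppqp$pqpqpppqqqppppq
  rot[16] = ppqp$pqpqpppqqqppppqp
  rot[17] = pqp$pqpqpppqqqppppqpp
  rot[18] = qp$pqpqpppqqqppppqppp
  rot[19] = p$pqpqpppqqqppppqpppq
  rot[20] = $pqpqpppqqqppppqpppqp
Sorted (with $ < everything):
  sorted[0] = $pqpqpppqqqppppqpppqp
  sorted[1] = p$pqpqpppqqqppppqpppq
  sorted[2] = ppppqpppqp$pqpqpppqqq
  sorted[3] = pppqp$pqpqpppqqqppppq
  sorted[4] = pppqpppqp$pqpqpppqqqp
  sorted[5] = pppqqqppppqpppqp$pqpq
  sorted[6] = ppqp$pqpqpppqqqppppqp
  sorted[7] = ppqpppqp$pqpqpppqqqpp
  sorted[8] = ppqqqppppqpppqp$pqpqp
  sorted[9] = pqp$pqpqpppqqqppppqpp
  sorted[10] = pqpppqp$pqpqpppqqqppp
  sorted[11] = pqpppqqqppppqpppqp$pq
  sorted[12] = pqpqpppqqqppppqpppqp$
  sorted[13] = pqqqppppqpppqp$pqpqpp
  sorted[14] = qp$pqpqpppqqqppppqppp
  sorted[15] = qppppqpppqp$pqpqpppqq
  sorted[16] = qpppqp$pqpqpppqqqpppp
  sorted[17] = qpppqqqppppqpppqp$pqp
  sorted[18] = qpqpppqqqppppqpppqp$p
  sorted[19] = qqppppqpppqp$pqpqpppq
  sorted[20] = qqqppppqpppqp$pqpqppp
sorted[4] = pppqpppqp$pqpqpppqqqp

Answer: pppqpppqp$pqpqpppqqqp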